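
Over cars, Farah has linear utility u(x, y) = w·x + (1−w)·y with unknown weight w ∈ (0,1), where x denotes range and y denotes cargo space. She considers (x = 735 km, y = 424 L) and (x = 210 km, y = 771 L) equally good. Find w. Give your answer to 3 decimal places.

Equating utilities: w·735 + (1−w)·424 = w·210 + (1−w)·771.
Collecting terms: w·525 = (1−w)·347.
The marginal rate of substitution is 347/525, so w = 347/(525+347) = 0.398.

w = 0.398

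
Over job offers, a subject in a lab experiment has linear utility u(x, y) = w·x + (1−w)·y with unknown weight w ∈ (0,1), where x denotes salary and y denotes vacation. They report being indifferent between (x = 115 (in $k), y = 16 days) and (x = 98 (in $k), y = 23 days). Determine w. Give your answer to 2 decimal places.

w = 0.29

Equating utilities: w·115 + (1−w)·16 = w·98 + (1−w)·23.
Rearranging, 17·w − 7·(1−w) = 0.
So w/(1−w) = 7/17 = 0.4118, giving w = 7/(17+7) = 0.29.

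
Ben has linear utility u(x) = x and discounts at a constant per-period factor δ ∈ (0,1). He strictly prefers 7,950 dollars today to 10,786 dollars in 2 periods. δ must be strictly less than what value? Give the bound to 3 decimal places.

Comparing present values: 7950 > δ^2·10786.
Dividing by 10786: δ^2 < 0.73707. Both sides are positive, so the square root keeps the direction.
δ < 0.73707^(1/2) = 0.859.

δ < 0.859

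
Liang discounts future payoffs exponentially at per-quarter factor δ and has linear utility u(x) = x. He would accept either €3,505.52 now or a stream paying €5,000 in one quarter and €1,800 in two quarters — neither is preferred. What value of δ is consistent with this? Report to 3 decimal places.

δ ≈ 0.580

The stream is worth 5000δ + 1800δ² today, so 5000δ + 1800δ² = 3505.52.
That is, 1800δ² + 5000δ − 3505.52 = 0, a quadratic in δ.
The positive root is δ = [−5000 + √(5000² + 4·1800·3505.52)] / (2·1800) = (−5000 + 7088.000)/3600 ≈ 0.580.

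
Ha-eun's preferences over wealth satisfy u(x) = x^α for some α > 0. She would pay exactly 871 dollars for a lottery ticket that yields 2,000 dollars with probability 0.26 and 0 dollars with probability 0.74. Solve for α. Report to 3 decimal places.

The lottery's expected utility is 0.26·u(2000) + 0.74·u(0) = 0.26·2000^α (since u(0) = 0 for α > 0).
Equating: 871^α = 0.26·2000^α, i.e. 0.4355^α = 0.26.
α = ln(0.26) / ln(871/2000) = -1.347074/-0.831260 ≈ 1.621.

α ≈ 1.621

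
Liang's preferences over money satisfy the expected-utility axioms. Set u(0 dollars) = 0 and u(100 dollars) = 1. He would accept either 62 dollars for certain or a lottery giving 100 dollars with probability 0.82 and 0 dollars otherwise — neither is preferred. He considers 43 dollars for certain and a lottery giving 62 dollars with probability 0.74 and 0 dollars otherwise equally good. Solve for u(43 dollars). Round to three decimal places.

0.607

First, u(62 dollars) = 0.82·u(100 dollars) + 0.18·u(0 dollars) = 0.82.
Chaining: u(43 dollars) = 0.74·0.82 + 0.26·0.00 = 0.6068.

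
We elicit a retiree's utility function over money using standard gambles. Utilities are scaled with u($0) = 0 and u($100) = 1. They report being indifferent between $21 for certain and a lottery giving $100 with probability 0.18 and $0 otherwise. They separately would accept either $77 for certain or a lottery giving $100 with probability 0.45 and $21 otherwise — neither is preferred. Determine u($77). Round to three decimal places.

From the first indifference, u($21) = 0.18·u($100) + 0.82·u($0) = 0.18·1 + 0.82·0 = 0.18.
The second indifference gives u($77) = 0.45·u($100) + 0.55·u($21) = 0.45·1.00 + 0.55·0.18 = 0.5490.

0.549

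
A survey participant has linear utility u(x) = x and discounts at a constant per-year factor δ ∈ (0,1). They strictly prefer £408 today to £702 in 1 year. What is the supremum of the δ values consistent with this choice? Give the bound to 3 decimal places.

δ < 0.581

Comparing present values: 408 > δ·702.
So δ < 408/702 = 0.58120.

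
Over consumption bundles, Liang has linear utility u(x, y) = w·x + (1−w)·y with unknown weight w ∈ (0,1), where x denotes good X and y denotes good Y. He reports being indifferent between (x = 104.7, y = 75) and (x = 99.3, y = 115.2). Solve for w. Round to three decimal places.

Equating utilities: w·104.7 + (1−w)·75 = w·99.3 + (1−w)·115.2.
Rearranging, 5.4·w − 40.2·(1−w) = 0.
So w/(1−w) = 40.2/5.4 = 7.4444, giving w = 40.2/(5.4+40.2) = 0.882.

w = 0.882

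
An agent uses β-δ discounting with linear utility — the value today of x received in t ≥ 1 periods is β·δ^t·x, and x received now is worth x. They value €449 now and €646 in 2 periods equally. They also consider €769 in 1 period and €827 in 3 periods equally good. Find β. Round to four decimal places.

From the later pair, β·δ^1·769 = β·δ^3·827; dividing through, δ^2 = 769/827 = 0.92987, so δ = 0.96430.
Substituting δ into 449 = β·δ^2·646: β = 449/(600.694) ≈ 0.7475.

β ≈ 0.7475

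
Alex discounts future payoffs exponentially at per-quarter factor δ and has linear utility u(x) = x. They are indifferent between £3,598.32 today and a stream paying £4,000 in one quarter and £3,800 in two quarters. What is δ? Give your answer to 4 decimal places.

δ ≈ 0.5800

Present value of the stream is 4000·δ + 3800·δ². Indifference gives 4000δ + 3800δ² = 3598.32.
So 3800δ² + 4000δ − 3598.32 = 0.
By the quadratic formula (taking the positive root), δ = (−4000 + √70694464.00) / 7600 ≈ 0.5800.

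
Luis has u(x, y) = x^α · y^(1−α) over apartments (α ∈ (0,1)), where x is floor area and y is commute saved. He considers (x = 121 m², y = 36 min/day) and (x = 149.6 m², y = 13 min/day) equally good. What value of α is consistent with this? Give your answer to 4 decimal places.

The Cobb–Douglas utilities coincide, so 121^α·36^(1−α) = 149.6^α·13^(1−α).
Taking logs: α·ln 121 + (1−α)·ln 36 = α·ln 149.6 + (1−α)·ln 13, i.e. α·-0.2121745 = (1−α)·-1.0185696.
Thus α·(-1.2307441) = -1.0185696, so α = -1.0185696/-1.2307441 ≈ 0.8276.

α ≈ 0.8276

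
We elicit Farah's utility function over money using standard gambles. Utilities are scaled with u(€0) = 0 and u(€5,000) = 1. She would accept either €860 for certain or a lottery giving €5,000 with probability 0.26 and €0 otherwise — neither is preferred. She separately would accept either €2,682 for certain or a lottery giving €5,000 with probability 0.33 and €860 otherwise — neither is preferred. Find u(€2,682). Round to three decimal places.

The first gamble pins u(€860): it must equal 0.26·1 + 0.74·0 = 0.26.
Then u(€2,682) = 0.33·u(€5,000) + 0.67·u(€860) = 0.33·1.00 + 0.67·0.26 = 0.5042.

0.504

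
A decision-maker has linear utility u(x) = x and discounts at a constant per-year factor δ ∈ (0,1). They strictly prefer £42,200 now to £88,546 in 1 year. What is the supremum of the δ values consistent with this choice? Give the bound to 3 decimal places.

δ < 0.477

The preference means 42200 > δ·88546.
So δ < 42200/88546 = 0.47659.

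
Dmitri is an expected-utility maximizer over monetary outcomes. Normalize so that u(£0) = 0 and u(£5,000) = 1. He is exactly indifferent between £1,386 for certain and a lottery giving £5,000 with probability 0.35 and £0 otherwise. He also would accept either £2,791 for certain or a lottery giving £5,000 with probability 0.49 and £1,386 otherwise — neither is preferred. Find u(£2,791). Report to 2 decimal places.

The first gamble pins u(£1,386): it must equal 0.35·1 + 0.65·0 = 0.35.
Chaining: u(£2,791) = 0.49·1.00 + 0.51·0.35 = 0.6685.

0.67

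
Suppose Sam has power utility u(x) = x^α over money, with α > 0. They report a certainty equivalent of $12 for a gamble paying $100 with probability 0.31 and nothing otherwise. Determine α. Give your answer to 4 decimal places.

The lottery's expected utility is 0.31·u(100) + 0.69·u(0) = 0.31·100^α (since u(0) = 0 for α > 0).
Indifference: 12^α = 0.31·100^α, so (12/100)^α = 0.31.
Take logs: α = ln 0.31 / ln(12/100) ≈ 0.552376.

α ≈ 0.5524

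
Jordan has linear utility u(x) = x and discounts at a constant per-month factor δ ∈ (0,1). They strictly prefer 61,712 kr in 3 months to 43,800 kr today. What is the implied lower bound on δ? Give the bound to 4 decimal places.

Under u(x) = x this choice says 43800 < δ^3·61712.
Dividing by 61712: δ^3 > 0.70975. Both sides are positive, so the cube root keeps the direction.
δ > 0.70975^(1/3) = 0.8920.

δ > 0.8920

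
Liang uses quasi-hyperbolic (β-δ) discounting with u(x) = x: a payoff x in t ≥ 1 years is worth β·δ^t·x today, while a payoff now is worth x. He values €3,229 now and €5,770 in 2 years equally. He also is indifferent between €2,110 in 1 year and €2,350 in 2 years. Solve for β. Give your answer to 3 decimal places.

Both payoffs in the second observation are in the future, so β drops out: δ^1·2110 = δ^2·2350 ⇒ δ = 2110/2350 = 0.89787.
Substituting δ into 3229 = β·δ^2·5770: β = 3229/(4651.628) ≈ 0.694.

β ≈ 0.694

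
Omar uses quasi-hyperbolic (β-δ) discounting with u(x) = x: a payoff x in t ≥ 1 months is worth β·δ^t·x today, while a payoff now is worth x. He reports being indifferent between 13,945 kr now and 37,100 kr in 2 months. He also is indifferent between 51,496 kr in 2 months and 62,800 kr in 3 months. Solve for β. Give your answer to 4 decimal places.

β ≈ 0.5590

The second indifference involves only future payoffs, so β cancels: β·δ^2·51496 = β·δ^3·62800, giving δ = 51496/62800 = 0.82000.
The first indifference: 13945 = β·δ^2·37100, so β = 13945/(δ^2·37100) = 13945/(0.67240·37100) ≈ 0.5590.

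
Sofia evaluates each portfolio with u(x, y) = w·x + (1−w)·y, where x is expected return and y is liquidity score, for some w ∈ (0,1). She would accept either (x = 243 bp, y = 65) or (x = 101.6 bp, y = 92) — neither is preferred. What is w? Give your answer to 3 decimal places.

w = 0.160

Equating utilities: w·243 + (1−w)·65 = w·101.6 + (1−w)·92.
w·(243−101.6) = (1−w)·(92−65), i.e. w·141.4 = (1−w)·27.
The marginal rate of substitution is 27/141.4, so w = 27/(141.4+27) = 0.160.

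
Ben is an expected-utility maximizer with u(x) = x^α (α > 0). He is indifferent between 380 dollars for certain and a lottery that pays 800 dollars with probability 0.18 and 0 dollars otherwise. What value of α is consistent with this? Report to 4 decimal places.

α ≈ 2.3035

Since u(0) = 0, the lottery's EU is 0.18·800^α.
Indifference: 380^α = 0.18·800^α, so (380/800)^α = 0.18.
Take logs: α = ln 0.18 / ln(380/800) ≈ 2.303473.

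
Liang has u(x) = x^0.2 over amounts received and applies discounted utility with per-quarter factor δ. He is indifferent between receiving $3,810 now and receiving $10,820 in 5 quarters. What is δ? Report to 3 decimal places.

The payoff in 5 quarters is discounted by δ^5, so u(3810) = δ^5·u(10820) and δ^5 = u(3810)/u(10820).
Since u(x) = x^0.2, δ^5 = (3810/10820)^0.2 = 0.35213^0.2 = 0.81160.
Taking the 5th root: δ = 0.81160^(1/5) ≈ 0.959.

δ ≈ 0.959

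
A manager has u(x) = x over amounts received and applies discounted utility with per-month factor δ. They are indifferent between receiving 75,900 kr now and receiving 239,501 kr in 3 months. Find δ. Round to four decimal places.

δ ≈ 0.6818

The payoff in 3 months is discounted by δ^3, so u(75900) = δ^3·u(239501) and δ^3 = u(75900)/u(239501).
With u(x) = x: δ^3 = 75900/239501 = 0.31691.
So δ = 0.31691^(1/3) ≈ 0.6818.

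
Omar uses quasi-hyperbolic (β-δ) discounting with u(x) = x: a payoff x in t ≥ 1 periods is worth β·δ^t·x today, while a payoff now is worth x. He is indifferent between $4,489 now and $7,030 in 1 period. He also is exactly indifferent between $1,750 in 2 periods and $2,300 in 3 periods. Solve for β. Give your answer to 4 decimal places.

From the later pair, β·δ^2·1750 = β·δ^3·2300; dividing through, δ = 1750/2300 = 0.76087.
Substituting δ into 4489 = β·δ·7030: β = 4489/(5348.913) ≈ 0.8392.

β ≈ 0.8392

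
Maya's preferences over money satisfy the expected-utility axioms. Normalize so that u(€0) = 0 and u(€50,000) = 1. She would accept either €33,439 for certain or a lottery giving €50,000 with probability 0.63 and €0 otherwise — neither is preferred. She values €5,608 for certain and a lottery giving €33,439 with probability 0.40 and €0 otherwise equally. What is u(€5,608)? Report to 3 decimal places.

First, u(€33,439) = 0.63·u(€50,000) + 0.37·u(€0) = 0.63.
Chaining: u(€5,608) = 0.40·0.63 + 0.60·0.00 = 0.2520.

0.252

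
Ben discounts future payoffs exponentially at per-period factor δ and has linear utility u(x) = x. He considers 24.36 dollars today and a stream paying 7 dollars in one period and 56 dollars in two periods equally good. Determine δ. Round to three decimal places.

The stream is worth 7δ + 56δ² today, so 7δ + 56δ² = 24.36.
Rearranged: 56δ² + 7δ − 24.36 = 0.
The positive root is δ = [−7 + √(7² + 4·56·24.36)] / (2·56) = (−7 + 74.200)/112 ≈ 0.600.

δ ≈ 0.600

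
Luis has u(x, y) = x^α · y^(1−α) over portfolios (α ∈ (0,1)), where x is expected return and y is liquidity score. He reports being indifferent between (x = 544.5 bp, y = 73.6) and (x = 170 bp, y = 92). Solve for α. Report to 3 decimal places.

α ≈ 0.161

Indifference: 544.5^α · 73.6^(1−α) = 170^α · 92^(1−α).
Rearrange to (544.5/170)^α = (92/73.6)^(1−α) and take logs: α·1.164070 = (1−α)·0.223144.
So α/(1−α) = (0.223144)/(1.164070) = 0.191693, and α = 0.191693/1.191693 ≈ 0.161.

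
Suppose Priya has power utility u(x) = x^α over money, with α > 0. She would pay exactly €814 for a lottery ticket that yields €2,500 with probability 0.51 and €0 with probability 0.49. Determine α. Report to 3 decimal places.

The lottery's expected utility is 0.51·u(2500) + 0.49·u(0) = 0.51·2500^α (since u(0) = 0 for α > 0).
Equating: 814^α = 0.51·2500^α, i.e. 0.3256^α = 0.51.
Take logs: α = ln 0.51 / ln(814/2500) ≈ 0.60008.

α ≈ 0.600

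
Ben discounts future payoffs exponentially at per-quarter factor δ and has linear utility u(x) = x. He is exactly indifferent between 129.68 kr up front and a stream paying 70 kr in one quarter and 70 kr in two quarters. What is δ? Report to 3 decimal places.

δ ≈ 0.950

Equating present values: 129.68 = 70δ + 70δ².
Rearranged: 70δ² + 70δ − 129.68 = 0.
The positive root is δ = [−70 + √(70² + 4·70·129.68)] / (2·70) = (−70 + 203.003)/140 ≈ 0.950.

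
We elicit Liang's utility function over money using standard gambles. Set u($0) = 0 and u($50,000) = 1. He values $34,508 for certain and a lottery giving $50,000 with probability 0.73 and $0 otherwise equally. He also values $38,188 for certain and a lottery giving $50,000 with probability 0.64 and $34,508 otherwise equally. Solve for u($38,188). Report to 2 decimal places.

0.90

The first gamble pins u($34,508): it must equal 0.73·1 + 0.27·0 = 0.73.
The second indifference gives u($38,188) = 0.64·u($50,000) + 0.36·u($34,508) = 0.64·1.00 + 0.36·0.73 = 0.9028.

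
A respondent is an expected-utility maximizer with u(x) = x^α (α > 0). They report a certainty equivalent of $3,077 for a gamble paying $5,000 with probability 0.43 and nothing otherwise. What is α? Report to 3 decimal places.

EU(lottery) = 0.43·5000^α + 0.57·0 = 0.43·5000^α.
Setting u(3077) equal to that: 3077^α = 0.43·5000^α ⇒ (3077/5000)^α = 0.43.
α = ln(0.43) / ln(3077/5000) = -0.843970/-0.485483 ≈ 1.738.

α ≈ 1.738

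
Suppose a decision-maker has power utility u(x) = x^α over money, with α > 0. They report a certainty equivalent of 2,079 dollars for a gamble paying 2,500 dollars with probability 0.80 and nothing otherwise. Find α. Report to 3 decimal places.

α ≈ 1.210

EU(lottery) = 0.80·2500^α + 0.20·0 = 0.80·2500^α.
Setting u(2079) equal to that: 2079^α = 0.80·2500^α ⇒ (2079/2500)^α = 0.80.
Take logs: α = ln 0.80 / ln(2079/2500) ≈ 1.21008.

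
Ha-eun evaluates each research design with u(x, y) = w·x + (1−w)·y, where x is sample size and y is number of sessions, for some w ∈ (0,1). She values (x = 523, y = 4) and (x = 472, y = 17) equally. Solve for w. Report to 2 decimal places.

w = 0.20

Indifference: w·523 + (1−w)·4 = w·472 + (1−w)·17.
w·(523−472) = (1−w)·(17−4), i.e. w·51 = (1−w)·13.
So w/(1−w) = 13/51 = 0.2549, giving w = 13/(51+13) = 0.20.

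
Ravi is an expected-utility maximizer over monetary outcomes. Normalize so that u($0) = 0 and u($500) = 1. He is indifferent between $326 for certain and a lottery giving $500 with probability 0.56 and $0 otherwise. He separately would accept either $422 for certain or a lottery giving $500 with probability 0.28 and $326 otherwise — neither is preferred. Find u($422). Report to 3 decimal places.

The first gamble pins u($326): it must equal 0.56·1 + 0.44·0 = 0.56.
Then u($422) = 0.28·u($500) + 0.72·u($326) = 0.28·1.00 + 0.72·0.56 = 0.6832.

0.683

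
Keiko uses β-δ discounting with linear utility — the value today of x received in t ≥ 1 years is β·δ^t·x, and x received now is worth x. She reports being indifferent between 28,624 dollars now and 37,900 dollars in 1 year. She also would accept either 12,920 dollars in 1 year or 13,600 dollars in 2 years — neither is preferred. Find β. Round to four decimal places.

The second indifference involves only future payoffs, so β cancels: β·δ^1·12920 = β·δ^2·13600, giving δ = 12920/13600 = 0.95000.
Substituting δ into 28624 = β·δ·37900: β = 28624/(36005.000) ≈ 0.7950.

β ≈ 0.7950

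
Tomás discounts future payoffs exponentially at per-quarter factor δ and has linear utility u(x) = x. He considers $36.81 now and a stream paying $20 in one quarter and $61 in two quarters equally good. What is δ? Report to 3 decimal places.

Present value of the stream is 20·δ + 61·δ². Indifference gives 20δ + 61δ² = 36.81.
Rearranged: 61δ² + 20δ − 36.81 = 0.
The positive root is δ = [−20 + √(20² + 4·61·36.81)] / (2·61) = (−20 + 96.859)/122 ≈ 0.630.

δ ≈ 0.630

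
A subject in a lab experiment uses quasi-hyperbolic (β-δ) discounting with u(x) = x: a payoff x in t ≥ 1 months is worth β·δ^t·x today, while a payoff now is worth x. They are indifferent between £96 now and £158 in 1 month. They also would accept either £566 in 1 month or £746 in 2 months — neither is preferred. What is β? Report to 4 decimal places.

The second indifference involves only future payoffs, so β cancels: β·δ^1·566 = β·δ^2·746, giving δ = 566/746 = 0.75871.
The first indifference: 96 = β·δ·158, so β = 96/(δ·158) = 96/(0.75871·158) ≈ 0.8008.

β ≈ 0.8008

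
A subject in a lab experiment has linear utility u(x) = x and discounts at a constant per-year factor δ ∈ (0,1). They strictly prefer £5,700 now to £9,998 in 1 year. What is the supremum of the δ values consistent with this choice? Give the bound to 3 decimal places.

Comparing present values: 5700 > δ·9998.
So δ < 5700/9998 = 0.57011.

δ < 0.570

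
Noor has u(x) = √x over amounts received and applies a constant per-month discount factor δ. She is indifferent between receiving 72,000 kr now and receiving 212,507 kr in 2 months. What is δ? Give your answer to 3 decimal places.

δ ≈ 0.763

Equating discounted utilities: u(72000) = δ^2·u(212507) ⇒ δ^2 = u(72000)/u(212507).
With u(x) = √x: δ^2 = √72000/√212507 = √(72000/212507) = 0.58208.
So δ = 0.58208^(1/2) ≈ 0.763.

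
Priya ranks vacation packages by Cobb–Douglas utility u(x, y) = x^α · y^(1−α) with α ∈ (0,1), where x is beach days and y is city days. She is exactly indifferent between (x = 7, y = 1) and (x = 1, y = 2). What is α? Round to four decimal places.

Set the two utilities equal: 7^α·1^(1−α) = 1^α·2^(1−α).
(7/1)^α = (2/1)^(1−α); take logs: α·ln(7/1) = (1−α)·ln(2/1), i.e. α·1.9459101 = (1−α)·0.6931472.
With A = 1.9459101 and B = 0.6931472: α·A = (1−α)·B, so α = B/(A+B) = 0.6931472/2.6390573 ≈ 0.2626.

α ≈ 0.2626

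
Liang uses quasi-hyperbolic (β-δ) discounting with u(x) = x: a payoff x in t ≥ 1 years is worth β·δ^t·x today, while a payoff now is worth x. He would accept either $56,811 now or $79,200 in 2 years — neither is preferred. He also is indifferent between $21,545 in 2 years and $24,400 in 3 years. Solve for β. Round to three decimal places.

β ≈ 0.920

The second indifference involves only future payoffs, so β cancels: β·δ^2·21545 = β·δ^3·24400, giving δ = 21545/24400 = 0.88299.
Now use the now-vs-future pair: 56811 = β·δ^2·79200 gives β = 56811/(0.77967·79200) ≈ 0.920.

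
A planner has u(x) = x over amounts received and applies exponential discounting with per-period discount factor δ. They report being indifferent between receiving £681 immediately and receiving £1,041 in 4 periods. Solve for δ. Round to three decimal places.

Indifference means u(681) = δ^4 · u(1041), so δ^4 = u(681)/u(1041).
With u(x) = x: δ^4 = 681/1041 = 0.65418.
Hence δ = (0.65418)^(1/4) = 0.89934.

δ ≈ 0.899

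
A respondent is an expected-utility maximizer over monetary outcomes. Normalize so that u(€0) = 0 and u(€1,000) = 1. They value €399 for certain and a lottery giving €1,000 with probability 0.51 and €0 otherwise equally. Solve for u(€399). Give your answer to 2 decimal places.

The indifference gives u(€399) = 0.51·u(€1,000) + 0.49·u(€0) = 0.51·1 + 0.49·0 = 0.51.

0.51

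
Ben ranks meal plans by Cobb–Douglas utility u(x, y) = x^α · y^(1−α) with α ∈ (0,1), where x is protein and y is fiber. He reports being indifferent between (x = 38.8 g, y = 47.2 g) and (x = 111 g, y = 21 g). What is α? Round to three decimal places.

Set the two utilities equal: 38.8^α·47.2^(1−α) = 111^α·21^(1−α).
Rearrange to (38.8/111)^α = (21/47.2)^(1−α) and take logs: α·-1.051110 = (1−α)·-0.809871.
So α/(1−α) = (-0.809871)/(-1.051110) = 0.770491, and α = 0.770491/1.770491 ≈ 0.435.

α ≈ 0.435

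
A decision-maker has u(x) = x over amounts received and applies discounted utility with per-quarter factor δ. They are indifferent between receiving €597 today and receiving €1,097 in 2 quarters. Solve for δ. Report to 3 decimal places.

Indifference means u(597) = δ^2 · u(1097), so δ^2 = u(597)/u(1097).
With u(x) = x: δ^2 = 597/1097 = 0.54421.
Taking the square root: δ = 0.54421^(1/2) ≈ 0.738.

δ ≈ 0.738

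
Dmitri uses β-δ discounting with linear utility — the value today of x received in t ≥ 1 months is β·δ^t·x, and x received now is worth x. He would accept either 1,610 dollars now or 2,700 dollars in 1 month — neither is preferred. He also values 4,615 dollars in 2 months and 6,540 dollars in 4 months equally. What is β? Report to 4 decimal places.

The second indifference involves only future payoffs, so β cancels: β·δ^2·4615 = β·δ^4·6540, giving δ^2 = 4615/6540 = 0.70566, so δ = 0.84003.
The first indifference: 1610 = β·δ·2700, so β = 1610/(δ·2700) = 1610/(0.84003·2700) ≈ 0.7098.

β ≈ 0.7098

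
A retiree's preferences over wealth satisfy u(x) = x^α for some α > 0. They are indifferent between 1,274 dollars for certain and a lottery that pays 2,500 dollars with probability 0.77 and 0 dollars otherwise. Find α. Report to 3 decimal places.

EU(lottery) = 0.77·2500^α + 0.23·0 = 0.77·2500^α.
Equating: 1274^α = 0.77·2500^α, i.e. 0.5096^α = 0.77.
Taking logs: α·ln(1274/2500) = ln(0.77), so α = -0.261365 / -0.674129 ≈ 0.388.

α ≈ 0.388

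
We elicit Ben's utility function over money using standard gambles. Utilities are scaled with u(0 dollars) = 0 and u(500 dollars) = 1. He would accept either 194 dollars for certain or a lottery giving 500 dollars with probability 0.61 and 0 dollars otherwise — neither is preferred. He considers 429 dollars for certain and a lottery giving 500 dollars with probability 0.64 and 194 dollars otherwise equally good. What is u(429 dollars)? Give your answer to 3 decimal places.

The first gamble pins u(194 dollars): it must equal 0.61·1 + 0.39·0 = 0.61.
The second indifference gives u(429 dollars) = 0.64·u(500 dollars) + 0.36·u(194 dollars) = 0.64·1.00 + 0.36·0.61 = 0.8596.

0.860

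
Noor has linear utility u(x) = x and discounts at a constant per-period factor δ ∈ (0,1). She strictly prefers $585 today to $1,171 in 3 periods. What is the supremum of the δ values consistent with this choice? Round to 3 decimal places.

δ < 0.793

Under u(x) = x this choice says 585 > δ^3·1171.
Hence δ^3 < 585/1171 = 0.49957, and x ↦ x^(1/3) is increasing on (0,∞).
δ < 0.49957^(1/3) = 0.793.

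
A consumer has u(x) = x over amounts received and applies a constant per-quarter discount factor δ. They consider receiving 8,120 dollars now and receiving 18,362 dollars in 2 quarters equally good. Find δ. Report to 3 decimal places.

Indifference means u(8120) = δ^2 · u(18362), so δ^2 = u(8120)/u(18362).
With u(x) = x: δ^2 = 8120/18362 = 0.44222.
So δ = 0.44222^(1/2) ≈ 0.665.

δ ≈ 0.665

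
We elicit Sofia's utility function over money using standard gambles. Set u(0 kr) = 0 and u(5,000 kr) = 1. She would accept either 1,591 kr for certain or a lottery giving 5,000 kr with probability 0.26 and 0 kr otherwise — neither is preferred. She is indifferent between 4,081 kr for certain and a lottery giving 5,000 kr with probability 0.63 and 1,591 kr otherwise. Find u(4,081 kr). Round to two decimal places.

First, u(1,591 kr) = 0.26·u(5,000 kr) + 0.74·u(0 kr) = 0.26.
The second indifference gives u(4,081 kr) = 0.63·u(5,000 kr) + 0.37·u(1,591 kr) = 0.63·1.00 + 0.37·0.26 = 0.7262.

0.73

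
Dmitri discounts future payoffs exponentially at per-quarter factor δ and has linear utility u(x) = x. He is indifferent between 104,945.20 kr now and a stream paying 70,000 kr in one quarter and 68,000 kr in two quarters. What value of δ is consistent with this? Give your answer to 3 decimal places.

Equating present values: 104945.20 = 70000δ + 68000δ².
So 68000δ² + 70000δ − 104945.20 = 0.
The positive root is δ = [−70000 + √(70000² + 4·68000·104945.20)] / (2·68000) = (−70000 + 182880.000)/136000 ≈ 0.830.

δ ≈ 0.830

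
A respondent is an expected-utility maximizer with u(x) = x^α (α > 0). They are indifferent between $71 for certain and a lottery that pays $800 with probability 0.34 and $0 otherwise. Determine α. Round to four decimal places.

The lottery's expected utility is 0.34·u(800) + 0.66·u(0) = 0.34·800^α (since u(0) = 0 for α > 0).
Indifference: 71^α = 0.34·800^α, so (71/800)^α = 0.34.
Taking logs: α·ln(71/800) = ln(0.34), so α = -1.0788097 / -2.4219319 ≈ 0.4454.

α ≈ 0.4454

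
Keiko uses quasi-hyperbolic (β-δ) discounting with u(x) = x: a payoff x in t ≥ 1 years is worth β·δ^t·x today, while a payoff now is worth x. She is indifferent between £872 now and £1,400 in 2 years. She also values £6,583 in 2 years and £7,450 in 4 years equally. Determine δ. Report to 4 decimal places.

δ ≈ 0.9400

Both payoffs in the second observation are in the future, so β drops out: δ^2·6583 = δ^4·7450 ⇒ δ^2 = 6583/7450 = 0.88362, so δ = 0.94001.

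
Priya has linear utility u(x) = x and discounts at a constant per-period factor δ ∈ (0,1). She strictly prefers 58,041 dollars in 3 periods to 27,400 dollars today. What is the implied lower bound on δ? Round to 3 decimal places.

δ > 0.779

Comparing present values: 27400 < δ^3·58041.
Hence δ^3 > 27400/58041 = 0.47208, and x ↦ x^(1/3) is increasing on (0,∞).
δ > 0.47208^(1/3) = 0.779.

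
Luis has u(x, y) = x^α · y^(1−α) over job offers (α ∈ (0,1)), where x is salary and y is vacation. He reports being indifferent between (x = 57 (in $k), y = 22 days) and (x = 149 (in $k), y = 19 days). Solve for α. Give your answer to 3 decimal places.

α ≈ 0.132

Indifference: 57^α · 22^(1−α) = 149^α · 19^(1−α).
(57/149)^α = (19/22)^(1−α); take logs: α·ln(57/149) = (1−α)·ln(19/22), i.e. α·-0.960895 = (1−α)·-0.146603.
With A = -0.960895 and B = -0.146603: α·A = (1−α)·B, so α = B/(A+B) = -0.146603/-1.107498 ≈ 0.132.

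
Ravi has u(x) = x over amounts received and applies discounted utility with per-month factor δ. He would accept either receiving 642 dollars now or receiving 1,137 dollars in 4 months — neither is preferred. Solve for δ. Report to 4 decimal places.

Indifference means u(642) = δ^4 · u(1137), so δ^4 = u(642)/u(1137).
With u(x) = x: δ^4 = 642/1137 = 0.56464.
Hence δ = (0.56464)^(1/4) = 0.866849.

δ ≈ 0.8668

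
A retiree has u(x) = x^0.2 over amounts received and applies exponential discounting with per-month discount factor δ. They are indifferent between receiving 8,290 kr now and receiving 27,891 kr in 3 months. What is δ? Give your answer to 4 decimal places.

δ ≈ 0.9223

Equating discounted utilities: u(8290) = δ^3·u(27891) ⇒ δ^3 = u(8290)/u(27891).
Since u(x) = x^0.2, δ^3 = (8290/27891)^0.2 = 0.29723^0.2 = 0.78455.
Hence δ = (0.78455)^(1/3) = 0.922301.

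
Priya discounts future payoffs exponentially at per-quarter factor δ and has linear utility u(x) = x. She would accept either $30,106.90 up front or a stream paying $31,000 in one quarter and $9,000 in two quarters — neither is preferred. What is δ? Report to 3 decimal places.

The stream is worth 31000δ + 9000δ² today, so 31000δ + 9000δ² = 30106.90.
Rearranged: 9000δ² + 31000δ − 30106.90 = 0.
δ = (−31000 + √(31000² + 4·9000·30106.90)) / (2·9000) = (−31000 + √2044848400.00) / 18000 ≈ 0.790.

δ ≈ 0.790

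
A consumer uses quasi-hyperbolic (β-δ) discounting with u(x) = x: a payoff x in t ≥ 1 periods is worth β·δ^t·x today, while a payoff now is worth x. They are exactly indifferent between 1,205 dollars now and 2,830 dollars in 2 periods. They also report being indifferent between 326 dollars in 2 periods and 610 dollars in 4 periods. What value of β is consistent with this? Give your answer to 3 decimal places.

Both payoffs in the second observation are in the future, so β drops out: δ^2·326 = δ^4·610 ⇒ δ^2 = 326/610 = 0.53443, so δ = 0.73104.
Substituting δ into 1205 = β·δ^2·2830: β = 1205/(1512.426) ≈ 0.797.

β ≈ 0.797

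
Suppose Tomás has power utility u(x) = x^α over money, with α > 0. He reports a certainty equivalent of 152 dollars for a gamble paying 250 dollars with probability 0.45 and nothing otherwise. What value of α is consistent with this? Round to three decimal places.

Since u(0) = 0, the lottery's EU is 0.45·250^α.
Setting u(152) equal to that: 152^α = 0.45·250^α ⇒ (152/250)^α = 0.45.
α = ln(0.45) / ln(152/250) = -0.798508/-0.497580 ≈ 1.605.

α ≈ 1.605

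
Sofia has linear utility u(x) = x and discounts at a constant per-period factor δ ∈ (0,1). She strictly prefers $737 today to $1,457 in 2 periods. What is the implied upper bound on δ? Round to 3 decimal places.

Under u(x) = x this choice says 737 > δ^2·1457.
Hence δ^2 < 737/1457 = 0.50583, and x ↦ x^(1/2) is increasing on (0,∞).
δ < 0.50583^(1/2) = 0.711.

δ < 0.711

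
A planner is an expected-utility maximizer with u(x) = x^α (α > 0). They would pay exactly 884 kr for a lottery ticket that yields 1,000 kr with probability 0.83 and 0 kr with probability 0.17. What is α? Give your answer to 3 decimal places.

α ≈ 1.511

EU(lottery) = 0.83·1000^α + 0.17·0 = 0.83·1000^α.
Setting u(884) equal to that: 884^α = 0.83·1000^α ⇒ (884/1000)^α = 0.83.
α = ln(0.83) / ln(884/1000) = -0.186330/-0.123298 ≈ 1.511.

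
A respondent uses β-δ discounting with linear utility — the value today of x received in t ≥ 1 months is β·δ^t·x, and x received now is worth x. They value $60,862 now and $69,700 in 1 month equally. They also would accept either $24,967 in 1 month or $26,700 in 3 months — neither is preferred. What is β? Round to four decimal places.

Both payoffs in the second observation are in the future, so β drops out: δ^1·24967 = δ^3·26700 ⇒ δ^2 = 24967/26700 = 0.93509, so δ = 0.96700.
Substituting δ into 60862 = β·δ·69700: β = 60862/(67400.067) ≈ 0.9030.

β ≈ 0.9030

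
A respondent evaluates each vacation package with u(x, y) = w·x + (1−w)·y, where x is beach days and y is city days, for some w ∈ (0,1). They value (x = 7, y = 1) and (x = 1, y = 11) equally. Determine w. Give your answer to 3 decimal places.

Indifference: w·7 + (1−w)·1 = w·1 + (1−w)·11.
Rearranging, 6·w − 10·(1−w) = 0.
So w/(1−w) = 10/6 = 1.6667, giving w = 10/(6+10) = 0.625.

w = 0.625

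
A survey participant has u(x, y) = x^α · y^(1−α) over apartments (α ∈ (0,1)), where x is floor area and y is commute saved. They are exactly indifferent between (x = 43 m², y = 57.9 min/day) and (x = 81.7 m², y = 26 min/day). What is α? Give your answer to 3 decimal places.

Indifference: 43^α · 57.9^(1−α) = 81.7^α · 26^(1−α).
(43/81.7)^α = (26/57.9)^(1−α); take logs: α·ln(43/81.7) = (1−α)·ln(26/57.9), i.e. α·-0.641854 = (1−α)·-0.800621.
Thus α·(-1.442475) = -0.800621, so α = -0.800621/-1.442475 ≈ 0.555.

α ≈ 0.555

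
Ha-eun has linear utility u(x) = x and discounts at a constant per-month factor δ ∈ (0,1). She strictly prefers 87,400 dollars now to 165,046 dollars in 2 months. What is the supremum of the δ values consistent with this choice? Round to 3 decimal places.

δ < 0.728

Comparing present values: 87400 > δ^2·165046.
Dividing by 165046: δ^2 < 0.52955. Both sides are positive, so the square root keeps the direction.
δ < (87400/165046)^(1/2) ≈ 0.728.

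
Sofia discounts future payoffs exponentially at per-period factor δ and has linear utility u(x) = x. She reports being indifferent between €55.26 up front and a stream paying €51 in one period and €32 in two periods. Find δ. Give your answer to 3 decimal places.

δ ≈ 0.740

The stream is worth 51δ + 32δ² today, so 51δ + 32δ² = 55.26.
So 32δ² + 51δ − 55.26 = 0.
The positive root is δ = [−51 + √(51² + 4·32·55.26)] / (2·32) = (−51 + 98.358)/64 ≈ 0.740.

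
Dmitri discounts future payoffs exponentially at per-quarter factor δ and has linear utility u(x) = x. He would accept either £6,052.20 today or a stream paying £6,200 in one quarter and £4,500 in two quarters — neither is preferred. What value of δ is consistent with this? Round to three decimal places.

Present value of the stream is 6200·δ + 4500·δ². Indifference gives 6200δ + 4500δ² = 6052.20.
So 4500δ² + 6200δ − 6052.20 = 0.
The positive root is δ = [−6200 + √(6200² + 4·4500·6052.20)] / (2·4500) = (−6200 + 12140.000)/9000 ≈ 0.660.

δ ≈ 0.660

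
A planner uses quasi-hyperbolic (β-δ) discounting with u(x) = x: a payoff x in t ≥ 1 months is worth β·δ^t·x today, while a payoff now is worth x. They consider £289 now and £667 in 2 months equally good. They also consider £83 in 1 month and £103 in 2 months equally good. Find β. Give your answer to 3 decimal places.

β ≈ 0.667

The second indifference involves only future payoffs, so β cancels: β·δ^1·83 = β·δ^2·103, giving δ = 83/103 = 0.80583.
Substituting δ into 289 = β·δ^2·667: β = 289/(433.119) ≈ 0.667.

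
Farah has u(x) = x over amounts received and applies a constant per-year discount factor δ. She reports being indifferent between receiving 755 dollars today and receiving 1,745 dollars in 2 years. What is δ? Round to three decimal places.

The payoff in 2 years is discounted by δ^2, so u(755) = δ^2·u(1745) and δ^2 = u(755)/u(1745).
With u(x) = x: δ^2 = 755/1745 = 0.43266.
Taking the square root: δ = 0.43266^(1/2) ≈ 0.658.

δ ≈ 0.658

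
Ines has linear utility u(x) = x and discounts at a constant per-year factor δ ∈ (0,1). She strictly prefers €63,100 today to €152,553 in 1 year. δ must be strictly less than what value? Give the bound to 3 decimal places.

Comparing present values: 63100 > δ·152553.
So δ < 63100/152553 = 0.41363.

δ < 0.414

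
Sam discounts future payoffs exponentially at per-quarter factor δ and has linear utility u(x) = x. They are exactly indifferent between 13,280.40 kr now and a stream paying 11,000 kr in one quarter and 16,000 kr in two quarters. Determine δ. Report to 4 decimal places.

Present value of the stream is 11000·δ + 16000·δ². Indifference gives 11000δ + 16000δ² = 13280.40.
So 16000δ² + 11000δ − 13280.40 = 0.
δ = (−11000 + √(11000² + 4·16000·13280.40)) / (2·16000) = (−11000 + √970945600.00) / 32000 ≈ 0.6300.

δ ≈ 0.6300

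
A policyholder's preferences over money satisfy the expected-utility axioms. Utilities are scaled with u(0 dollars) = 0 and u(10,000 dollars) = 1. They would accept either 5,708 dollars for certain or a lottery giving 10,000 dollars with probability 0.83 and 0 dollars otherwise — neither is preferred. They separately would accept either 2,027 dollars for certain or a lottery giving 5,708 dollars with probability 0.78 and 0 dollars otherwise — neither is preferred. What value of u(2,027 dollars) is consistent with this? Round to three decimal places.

First, u(5,708 dollars) = 0.83·u(10,000 dollars) + 0.17·u(0 dollars) = 0.83.
Chaining: u(2,027 dollars) = 0.78·0.83 + 0.22·0.00 = 0.6474.

0.647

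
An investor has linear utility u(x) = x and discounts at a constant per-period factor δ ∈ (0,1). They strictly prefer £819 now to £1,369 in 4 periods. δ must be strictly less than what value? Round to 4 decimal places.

Under u(x) = x this choice says 819 > δ^4·1369.
So δ^4 < 819/1369 = 0.59825; taking the 4th root of both positive sides preserves the inequality.
δ < 0.59825^(1/4) = 0.8795.

δ < 0.8795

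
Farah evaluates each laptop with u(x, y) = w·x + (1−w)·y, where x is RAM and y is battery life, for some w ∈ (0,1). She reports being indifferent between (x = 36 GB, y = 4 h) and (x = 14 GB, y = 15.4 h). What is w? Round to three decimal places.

Equating utilities: w·36 + (1−w)·4 = w·14 + (1−w)·15.4.
w·(36−14) = (1−w)·(15.4−4), i.e. w·22 = (1−w)·11.4.
The marginal rate of substitution is 11.4/22, so w = 11.4/(22+11.4) = 0.341.

w = 0.341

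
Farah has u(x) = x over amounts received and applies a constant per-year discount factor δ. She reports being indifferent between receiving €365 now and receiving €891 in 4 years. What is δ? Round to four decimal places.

δ ≈ 0.8000

Equating discounted utilities: u(365) = δ^4·u(891) ⇒ δ^4 = u(365)/u(891).
With u(x) = x: δ^4 = 365/891 = 0.40965.
Taking the 4th root: δ = 0.40965^(1/4) ≈ 0.8000.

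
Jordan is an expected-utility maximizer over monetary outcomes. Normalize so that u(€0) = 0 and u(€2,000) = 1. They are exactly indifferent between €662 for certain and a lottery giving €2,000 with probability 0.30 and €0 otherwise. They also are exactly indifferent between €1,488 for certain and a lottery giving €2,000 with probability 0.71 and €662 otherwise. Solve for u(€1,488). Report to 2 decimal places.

The first gamble pins u(€662): it must equal 0.30·1 + 0.70·0 = 0.30.
Then u(€1,488) = 0.71·u(€2,000) + 0.29·u(€662) = 0.71·1.00 + 0.29·0.30 = 0.7970.

0.80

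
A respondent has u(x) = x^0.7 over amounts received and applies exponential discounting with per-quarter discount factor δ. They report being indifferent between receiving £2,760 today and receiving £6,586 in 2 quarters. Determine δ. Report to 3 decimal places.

δ ≈ 0.738

The payoff in 2 quarters is discounted by δ^2, so u(2760) = δ^2·u(6586) and δ^2 = u(2760)/u(6586).
With u(x) = x^0.7: δ^2 = 2760^0.7/6586^0.7 = (2760/6586)^0.7 = 0.54400.
So δ = 0.54400^(1/2) ≈ 0.738.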